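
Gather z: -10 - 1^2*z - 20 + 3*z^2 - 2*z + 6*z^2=9*z^2 - 3*z - 30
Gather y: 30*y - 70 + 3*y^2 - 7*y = 3*y^2 + 23*y - 70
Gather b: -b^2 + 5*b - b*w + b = -b^2 + b*(6 - w)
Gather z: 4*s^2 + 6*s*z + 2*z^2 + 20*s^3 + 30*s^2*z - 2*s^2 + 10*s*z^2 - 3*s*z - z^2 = 20*s^3 + 2*s^2 + z^2*(10*s + 1) + z*(30*s^2 + 3*s)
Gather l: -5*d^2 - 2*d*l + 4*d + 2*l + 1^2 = -5*d^2 + 4*d + l*(2 - 2*d) + 1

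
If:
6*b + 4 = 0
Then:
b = -2/3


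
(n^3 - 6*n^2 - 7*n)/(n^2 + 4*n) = (n^2 - 6*n - 7)/(n + 4)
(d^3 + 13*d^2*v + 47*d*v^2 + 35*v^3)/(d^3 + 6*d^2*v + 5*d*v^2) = (d + 7*v)/d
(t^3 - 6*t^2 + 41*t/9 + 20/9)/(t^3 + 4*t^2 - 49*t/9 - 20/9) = (t - 5)/(t + 5)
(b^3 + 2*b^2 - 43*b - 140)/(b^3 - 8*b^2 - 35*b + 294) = (b^2 + 9*b + 20)/(b^2 - b - 42)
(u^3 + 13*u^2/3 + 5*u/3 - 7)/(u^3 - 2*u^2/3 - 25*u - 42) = (u - 1)/(u - 6)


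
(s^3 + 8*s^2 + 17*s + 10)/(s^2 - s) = (s^3 + 8*s^2 + 17*s + 10)/(s*(s - 1))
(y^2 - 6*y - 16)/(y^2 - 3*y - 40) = (y + 2)/(y + 5)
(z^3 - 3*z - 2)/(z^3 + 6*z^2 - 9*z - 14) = (z + 1)/(z + 7)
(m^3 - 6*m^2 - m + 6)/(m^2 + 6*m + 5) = (m^2 - 7*m + 6)/(m + 5)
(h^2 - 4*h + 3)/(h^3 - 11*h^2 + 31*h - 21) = 1/(h - 7)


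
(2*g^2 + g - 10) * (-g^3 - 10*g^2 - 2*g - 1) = -2*g^5 - 21*g^4 - 4*g^3 + 96*g^2 + 19*g + 10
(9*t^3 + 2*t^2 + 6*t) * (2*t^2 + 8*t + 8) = 18*t^5 + 76*t^4 + 100*t^3 + 64*t^2 + 48*t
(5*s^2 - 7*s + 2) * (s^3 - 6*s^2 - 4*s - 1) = 5*s^5 - 37*s^4 + 24*s^3 + 11*s^2 - s - 2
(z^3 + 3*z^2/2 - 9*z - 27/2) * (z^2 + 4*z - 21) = z^5 + 11*z^4/2 - 24*z^3 - 81*z^2 + 135*z + 567/2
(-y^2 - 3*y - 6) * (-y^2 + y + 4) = y^4 + 2*y^3 - y^2 - 18*y - 24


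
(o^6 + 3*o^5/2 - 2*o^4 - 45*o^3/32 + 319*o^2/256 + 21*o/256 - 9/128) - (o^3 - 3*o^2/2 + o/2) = o^6 + 3*o^5/2 - 2*o^4 - 77*o^3/32 + 703*o^2/256 - 107*o/256 - 9/128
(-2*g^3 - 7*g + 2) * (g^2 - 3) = -2*g^5 - g^3 + 2*g^2 + 21*g - 6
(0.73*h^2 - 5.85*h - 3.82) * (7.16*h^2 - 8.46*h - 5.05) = 5.2268*h^4 - 48.0618*h^3 + 18.4533*h^2 + 61.8597*h + 19.291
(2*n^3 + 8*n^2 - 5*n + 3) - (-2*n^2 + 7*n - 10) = 2*n^3 + 10*n^2 - 12*n + 13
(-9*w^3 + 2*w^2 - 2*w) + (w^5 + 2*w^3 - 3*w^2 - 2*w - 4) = w^5 - 7*w^3 - w^2 - 4*w - 4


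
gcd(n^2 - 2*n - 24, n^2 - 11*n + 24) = 1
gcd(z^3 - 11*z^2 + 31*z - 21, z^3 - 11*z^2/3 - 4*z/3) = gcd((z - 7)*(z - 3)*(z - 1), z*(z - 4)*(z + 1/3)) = 1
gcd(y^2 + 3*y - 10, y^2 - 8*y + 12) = y - 2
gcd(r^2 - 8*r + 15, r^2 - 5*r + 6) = r - 3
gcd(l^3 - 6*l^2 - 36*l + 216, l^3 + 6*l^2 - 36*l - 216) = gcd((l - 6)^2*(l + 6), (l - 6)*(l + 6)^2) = l^2 - 36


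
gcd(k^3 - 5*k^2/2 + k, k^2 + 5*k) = k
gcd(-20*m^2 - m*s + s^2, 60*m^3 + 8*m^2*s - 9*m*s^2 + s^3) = -5*m + s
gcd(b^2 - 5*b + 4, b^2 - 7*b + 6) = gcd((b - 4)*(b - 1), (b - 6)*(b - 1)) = b - 1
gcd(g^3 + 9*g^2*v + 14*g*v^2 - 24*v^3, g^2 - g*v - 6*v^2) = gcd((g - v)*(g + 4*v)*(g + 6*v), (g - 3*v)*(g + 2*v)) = 1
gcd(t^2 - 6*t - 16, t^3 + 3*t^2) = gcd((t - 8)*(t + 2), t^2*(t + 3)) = 1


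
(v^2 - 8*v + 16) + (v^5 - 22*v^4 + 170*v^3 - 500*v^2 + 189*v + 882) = v^5 - 22*v^4 + 170*v^3 - 499*v^2 + 181*v + 898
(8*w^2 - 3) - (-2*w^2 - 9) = 10*w^2 + 6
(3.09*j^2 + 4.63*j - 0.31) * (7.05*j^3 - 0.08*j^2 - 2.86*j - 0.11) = 21.7845*j^5 + 32.3943*j^4 - 11.3933*j^3 - 13.5569*j^2 + 0.3773*j + 0.0341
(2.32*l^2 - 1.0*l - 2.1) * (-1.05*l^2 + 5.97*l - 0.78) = -2.436*l^4 + 14.9004*l^3 - 5.5746*l^2 - 11.757*l + 1.638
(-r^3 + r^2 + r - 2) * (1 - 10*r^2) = 10*r^5 - 10*r^4 - 11*r^3 + 21*r^2 + r - 2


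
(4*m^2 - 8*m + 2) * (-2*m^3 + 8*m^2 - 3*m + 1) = -8*m^5 + 48*m^4 - 80*m^3 + 44*m^2 - 14*m + 2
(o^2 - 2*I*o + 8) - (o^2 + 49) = -2*I*o - 41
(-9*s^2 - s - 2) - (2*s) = -9*s^2 - 3*s - 2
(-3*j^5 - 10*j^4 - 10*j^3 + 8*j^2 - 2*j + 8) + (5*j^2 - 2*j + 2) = -3*j^5 - 10*j^4 - 10*j^3 + 13*j^2 - 4*j + 10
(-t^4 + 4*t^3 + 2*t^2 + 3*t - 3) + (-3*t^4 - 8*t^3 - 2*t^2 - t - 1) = -4*t^4 - 4*t^3 + 2*t - 4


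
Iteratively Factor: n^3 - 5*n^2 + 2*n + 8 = (n + 1)*(n^2 - 6*n + 8) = (n - 2)*(n + 1)*(n - 4)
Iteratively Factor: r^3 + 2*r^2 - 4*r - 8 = (r + 2)*(r^2 - 4) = (r + 2)^2*(r - 2)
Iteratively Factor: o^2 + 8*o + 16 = (o + 4)*(o + 4)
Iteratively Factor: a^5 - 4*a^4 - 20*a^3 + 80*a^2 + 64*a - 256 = (a + 4)*(a^4 - 8*a^3 + 12*a^2 + 32*a - 64) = (a - 4)*(a + 4)*(a^3 - 4*a^2 - 4*a + 16) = (a - 4)*(a + 2)*(a + 4)*(a^2 - 6*a + 8) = (a - 4)*(a - 2)*(a + 2)*(a + 4)*(a - 4)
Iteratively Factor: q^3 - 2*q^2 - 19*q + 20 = (q + 4)*(q^2 - 6*q + 5) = (q - 1)*(q + 4)*(q - 5)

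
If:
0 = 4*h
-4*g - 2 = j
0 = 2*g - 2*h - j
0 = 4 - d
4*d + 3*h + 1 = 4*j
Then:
No Solution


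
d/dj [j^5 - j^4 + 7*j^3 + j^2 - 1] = j*(5*j^3 - 4*j^2 + 21*j + 2)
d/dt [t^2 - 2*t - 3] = 2*t - 2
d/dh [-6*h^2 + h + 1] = 1 - 12*h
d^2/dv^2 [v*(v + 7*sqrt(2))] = 2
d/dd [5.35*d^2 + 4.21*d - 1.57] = 10.7*d + 4.21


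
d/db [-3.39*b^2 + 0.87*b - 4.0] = 0.87 - 6.78*b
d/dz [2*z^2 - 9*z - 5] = 4*z - 9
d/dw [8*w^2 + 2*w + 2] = 16*w + 2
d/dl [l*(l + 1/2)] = 2*l + 1/2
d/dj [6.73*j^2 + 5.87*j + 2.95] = 13.46*j + 5.87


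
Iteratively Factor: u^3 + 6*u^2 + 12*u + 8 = (u + 2)*(u^2 + 4*u + 4) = (u + 2)^2*(u + 2)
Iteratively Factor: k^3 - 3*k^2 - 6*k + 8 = (k + 2)*(k^2 - 5*k + 4) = (k - 4)*(k + 2)*(k - 1)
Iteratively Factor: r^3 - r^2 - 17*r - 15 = (r + 3)*(r^2 - 4*r - 5) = (r - 5)*(r + 3)*(r + 1)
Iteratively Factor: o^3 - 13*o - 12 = (o + 1)*(o^2 - o - 12) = (o - 4)*(o + 1)*(o + 3)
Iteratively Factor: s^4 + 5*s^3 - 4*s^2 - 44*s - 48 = (s + 2)*(s^3 + 3*s^2 - 10*s - 24) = (s + 2)^2*(s^2 + s - 12) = (s + 2)^2*(s + 4)*(s - 3)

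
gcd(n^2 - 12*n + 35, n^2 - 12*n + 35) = n^2 - 12*n + 35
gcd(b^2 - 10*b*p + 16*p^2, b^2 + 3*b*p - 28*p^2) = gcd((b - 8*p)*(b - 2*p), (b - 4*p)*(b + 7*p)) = 1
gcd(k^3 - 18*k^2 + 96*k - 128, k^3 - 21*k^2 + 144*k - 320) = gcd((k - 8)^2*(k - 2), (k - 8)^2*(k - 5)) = k^2 - 16*k + 64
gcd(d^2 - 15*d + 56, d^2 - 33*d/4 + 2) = d - 8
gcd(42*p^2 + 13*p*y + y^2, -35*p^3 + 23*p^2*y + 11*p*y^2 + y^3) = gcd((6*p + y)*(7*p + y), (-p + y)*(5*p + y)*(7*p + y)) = 7*p + y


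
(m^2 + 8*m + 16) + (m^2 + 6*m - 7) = 2*m^2 + 14*m + 9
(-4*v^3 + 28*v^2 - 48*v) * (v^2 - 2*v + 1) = -4*v^5 + 36*v^4 - 108*v^3 + 124*v^2 - 48*v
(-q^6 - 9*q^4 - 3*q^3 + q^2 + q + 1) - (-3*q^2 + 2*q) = -q^6 - 9*q^4 - 3*q^3 + 4*q^2 - q + 1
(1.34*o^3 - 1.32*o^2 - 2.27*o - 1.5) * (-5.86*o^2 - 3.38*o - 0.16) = -7.8524*o^5 + 3.206*o^4 + 17.5494*o^3 + 16.6738*o^2 + 5.4332*o + 0.24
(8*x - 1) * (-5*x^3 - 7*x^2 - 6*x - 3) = -40*x^4 - 51*x^3 - 41*x^2 - 18*x + 3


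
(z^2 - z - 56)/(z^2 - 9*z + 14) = (z^2 - z - 56)/(z^2 - 9*z + 14)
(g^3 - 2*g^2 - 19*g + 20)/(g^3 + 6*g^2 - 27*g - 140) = (g - 1)/(g + 7)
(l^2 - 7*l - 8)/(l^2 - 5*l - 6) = (l - 8)/(l - 6)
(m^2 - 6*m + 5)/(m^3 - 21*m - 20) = (m - 1)/(m^2 + 5*m + 4)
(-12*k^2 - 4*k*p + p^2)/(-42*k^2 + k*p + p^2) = (2*k + p)/(7*k + p)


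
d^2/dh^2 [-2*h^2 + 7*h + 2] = -4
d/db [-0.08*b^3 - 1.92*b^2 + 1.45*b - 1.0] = -0.24*b^2 - 3.84*b + 1.45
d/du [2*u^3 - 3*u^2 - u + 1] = 6*u^2 - 6*u - 1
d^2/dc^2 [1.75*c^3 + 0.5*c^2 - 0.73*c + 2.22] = 10.5*c + 1.0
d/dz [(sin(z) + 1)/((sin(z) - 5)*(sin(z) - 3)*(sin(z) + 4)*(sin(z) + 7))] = (-3*sin(z)^4 - 10*sin(z)^3 + 36*sin(z)^2 + 90*sin(z) + 479)*cos(z)/((sin(z) - 5)^2*(sin(z) - 3)^2*(sin(z) + 4)^2*(sin(z) + 7)^2)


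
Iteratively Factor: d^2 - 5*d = (d)*(d - 5)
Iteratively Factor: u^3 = (u)*(u^2) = u^2*(u)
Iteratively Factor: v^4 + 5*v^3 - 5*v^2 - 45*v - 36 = (v + 4)*(v^3 + v^2 - 9*v - 9) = (v + 1)*(v + 4)*(v^2 - 9) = (v - 3)*(v + 1)*(v + 4)*(v + 3)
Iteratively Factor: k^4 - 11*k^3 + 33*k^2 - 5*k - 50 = (k - 2)*(k^3 - 9*k^2 + 15*k + 25) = (k - 2)*(k + 1)*(k^2 - 10*k + 25) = (k - 5)*(k - 2)*(k + 1)*(k - 5)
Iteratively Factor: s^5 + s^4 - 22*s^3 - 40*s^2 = (s + 2)*(s^4 - s^3 - 20*s^2) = s*(s + 2)*(s^3 - s^2 - 20*s) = s*(s - 5)*(s + 2)*(s^2 + 4*s) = s^2*(s - 5)*(s + 2)*(s + 4)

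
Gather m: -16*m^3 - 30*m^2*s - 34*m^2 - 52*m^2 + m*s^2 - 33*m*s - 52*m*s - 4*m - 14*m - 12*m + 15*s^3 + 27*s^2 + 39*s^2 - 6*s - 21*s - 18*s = -16*m^3 + m^2*(-30*s - 86) + m*(s^2 - 85*s - 30) + 15*s^3 + 66*s^2 - 45*s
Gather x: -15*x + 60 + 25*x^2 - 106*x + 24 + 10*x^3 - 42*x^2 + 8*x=10*x^3 - 17*x^2 - 113*x + 84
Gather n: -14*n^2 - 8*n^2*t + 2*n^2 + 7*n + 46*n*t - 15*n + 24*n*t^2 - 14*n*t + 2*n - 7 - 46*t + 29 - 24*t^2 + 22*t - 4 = n^2*(-8*t - 12) + n*(24*t^2 + 32*t - 6) - 24*t^2 - 24*t + 18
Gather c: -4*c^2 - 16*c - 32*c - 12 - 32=-4*c^2 - 48*c - 44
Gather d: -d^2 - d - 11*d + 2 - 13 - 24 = -d^2 - 12*d - 35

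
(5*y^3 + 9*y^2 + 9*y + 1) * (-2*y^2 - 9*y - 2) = -10*y^5 - 63*y^4 - 109*y^3 - 101*y^2 - 27*y - 2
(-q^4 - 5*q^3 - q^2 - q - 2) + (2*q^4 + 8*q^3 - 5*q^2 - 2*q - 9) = q^4 + 3*q^3 - 6*q^2 - 3*q - 11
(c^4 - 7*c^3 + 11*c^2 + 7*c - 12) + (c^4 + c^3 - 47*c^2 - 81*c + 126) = 2*c^4 - 6*c^3 - 36*c^2 - 74*c + 114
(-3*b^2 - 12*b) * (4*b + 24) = -12*b^3 - 120*b^2 - 288*b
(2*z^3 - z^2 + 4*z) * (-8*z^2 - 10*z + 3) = -16*z^5 - 12*z^4 - 16*z^3 - 43*z^2 + 12*z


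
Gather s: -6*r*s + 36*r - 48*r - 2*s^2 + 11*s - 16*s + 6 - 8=-12*r - 2*s^2 + s*(-6*r - 5) - 2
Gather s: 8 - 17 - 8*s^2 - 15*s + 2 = -8*s^2 - 15*s - 7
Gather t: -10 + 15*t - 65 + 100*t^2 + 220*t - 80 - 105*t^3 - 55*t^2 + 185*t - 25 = -105*t^3 + 45*t^2 + 420*t - 180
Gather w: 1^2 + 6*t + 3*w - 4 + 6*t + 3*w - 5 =12*t + 6*w - 8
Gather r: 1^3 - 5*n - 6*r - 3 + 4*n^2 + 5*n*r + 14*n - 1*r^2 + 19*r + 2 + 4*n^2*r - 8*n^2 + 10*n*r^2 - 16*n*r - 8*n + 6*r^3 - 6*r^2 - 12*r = -4*n^2 + n + 6*r^3 + r^2*(10*n - 7) + r*(4*n^2 - 11*n + 1)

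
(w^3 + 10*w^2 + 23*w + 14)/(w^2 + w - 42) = (w^2 + 3*w + 2)/(w - 6)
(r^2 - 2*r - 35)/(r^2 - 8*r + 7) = (r + 5)/(r - 1)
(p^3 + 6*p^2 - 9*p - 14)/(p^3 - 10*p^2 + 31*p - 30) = (p^2 + 8*p + 7)/(p^2 - 8*p + 15)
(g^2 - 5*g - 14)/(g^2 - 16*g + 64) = (g^2 - 5*g - 14)/(g^2 - 16*g + 64)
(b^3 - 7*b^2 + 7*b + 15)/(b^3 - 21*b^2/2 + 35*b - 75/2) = 2*(b + 1)/(2*b - 5)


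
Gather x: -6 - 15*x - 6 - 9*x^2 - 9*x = -9*x^2 - 24*x - 12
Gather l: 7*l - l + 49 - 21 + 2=6*l + 30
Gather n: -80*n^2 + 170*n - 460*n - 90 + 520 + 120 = -80*n^2 - 290*n + 550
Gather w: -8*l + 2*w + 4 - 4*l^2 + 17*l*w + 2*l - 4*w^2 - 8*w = -4*l^2 - 6*l - 4*w^2 + w*(17*l - 6) + 4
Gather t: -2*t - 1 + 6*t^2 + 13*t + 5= 6*t^2 + 11*t + 4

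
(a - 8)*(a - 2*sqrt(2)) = a^2 - 8*a - 2*sqrt(2)*a + 16*sqrt(2)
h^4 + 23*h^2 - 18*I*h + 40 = (h - 4*I)*(h - 2*I)*(h + I)*(h + 5*I)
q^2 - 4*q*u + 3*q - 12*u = (q + 3)*(q - 4*u)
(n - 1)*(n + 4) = n^2 + 3*n - 4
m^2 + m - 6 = (m - 2)*(m + 3)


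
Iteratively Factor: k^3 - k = (k - 1)*(k^2 + k) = (k - 1)*(k + 1)*(k)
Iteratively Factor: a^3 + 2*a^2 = (a)*(a^2 + 2*a) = a^2*(a + 2)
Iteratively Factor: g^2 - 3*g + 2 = (g - 1)*(g - 2)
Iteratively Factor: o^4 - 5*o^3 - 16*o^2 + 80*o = (o - 5)*(o^3 - 16*o) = (o - 5)*(o - 4)*(o^2 + 4*o) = o*(o - 5)*(o - 4)*(o + 4)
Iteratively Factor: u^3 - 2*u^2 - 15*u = (u + 3)*(u^2 - 5*u) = u*(u + 3)*(u - 5)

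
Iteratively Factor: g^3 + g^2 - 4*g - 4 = (g + 2)*(g^2 - g - 2) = (g - 2)*(g + 2)*(g + 1)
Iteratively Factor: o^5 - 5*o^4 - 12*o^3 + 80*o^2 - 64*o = (o - 1)*(o^4 - 4*o^3 - 16*o^2 + 64*o) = (o - 1)*(o + 4)*(o^3 - 8*o^2 + 16*o) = (o - 4)*(o - 1)*(o + 4)*(o^2 - 4*o) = (o - 4)^2*(o - 1)*(o + 4)*(o)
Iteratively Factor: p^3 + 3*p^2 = (p)*(p^2 + 3*p) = p*(p + 3)*(p)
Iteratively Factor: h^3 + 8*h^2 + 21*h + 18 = (h + 2)*(h^2 + 6*h + 9) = (h + 2)*(h + 3)*(h + 3)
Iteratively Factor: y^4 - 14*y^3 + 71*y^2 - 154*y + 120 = (y - 3)*(y^3 - 11*y^2 + 38*y - 40) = (y - 5)*(y - 3)*(y^2 - 6*y + 8) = (y - 5)*(y - 4)*(y - 3)*(y - 2)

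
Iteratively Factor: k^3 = (k)*(k^2) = k^2*(k)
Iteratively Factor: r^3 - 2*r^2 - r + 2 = (r - 2)*(r^2 - 1) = (r - 2)*(r + 1)*(r - 1)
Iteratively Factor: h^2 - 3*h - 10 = (h - 5)*(h + 2)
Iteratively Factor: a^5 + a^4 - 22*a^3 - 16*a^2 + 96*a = (a)*(a^4 + a^3 - 22*a^2 - 16*a + 96) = a*(a - 2)*(a^3 + 3*a^2 - 16*a - 48) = a*(a - 2)*(a + 3)*(a^2 - 16) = a*(a - 4)*(a - 2)*(a + 3)*(a + 4)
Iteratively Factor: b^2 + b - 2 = (b - 1)*(b + 2)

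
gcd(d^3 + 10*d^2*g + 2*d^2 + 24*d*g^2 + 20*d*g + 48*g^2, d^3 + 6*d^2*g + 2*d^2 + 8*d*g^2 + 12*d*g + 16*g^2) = d^2 + 4*d*g + 2*d + 8*g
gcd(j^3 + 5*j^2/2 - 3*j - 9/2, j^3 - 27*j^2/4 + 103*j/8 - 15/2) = j - 3/2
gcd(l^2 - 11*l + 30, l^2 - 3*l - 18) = l - 6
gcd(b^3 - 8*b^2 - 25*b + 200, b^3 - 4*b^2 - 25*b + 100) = b^2 - 25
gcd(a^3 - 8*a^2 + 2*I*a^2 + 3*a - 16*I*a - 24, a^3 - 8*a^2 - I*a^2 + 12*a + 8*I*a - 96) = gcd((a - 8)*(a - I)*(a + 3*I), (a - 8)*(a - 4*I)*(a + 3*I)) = a^2 + a*(-8 + 3*I) - 24*I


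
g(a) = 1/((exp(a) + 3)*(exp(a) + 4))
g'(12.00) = 0.00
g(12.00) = 0.00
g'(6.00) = 0.00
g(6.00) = 0.00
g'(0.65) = -0.02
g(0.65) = 0.03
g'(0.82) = -0.02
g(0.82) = 0.03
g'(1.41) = -0.02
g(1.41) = 0.02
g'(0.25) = -0.02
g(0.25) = 0.04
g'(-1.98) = -0.01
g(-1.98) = 0.08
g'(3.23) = -0.00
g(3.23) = 0.00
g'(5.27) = -0.00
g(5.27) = 0.00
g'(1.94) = -0.01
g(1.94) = 0.01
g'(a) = -exp(a)/((exp(a) + 3)*(exp(a) + 4)^2) - exp(a)/((exp(a) + 3)^2*(exp(a) + 4)) = (-2*exp(a) - 7)*exp(a)/(exp(4*a) + 14*exp(3*a) + 73*exp(2*a) + 168*exp(a) + 144)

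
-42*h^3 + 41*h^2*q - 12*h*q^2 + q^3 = (-7*h + q)*(-3*h + q)*(-2*h + q)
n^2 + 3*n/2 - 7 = (n - 2)*(n + 7/2)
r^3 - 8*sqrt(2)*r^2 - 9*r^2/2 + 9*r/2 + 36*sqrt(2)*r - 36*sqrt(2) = (r - 3)*(r - 3/2)*(r - 8*sqrt(2))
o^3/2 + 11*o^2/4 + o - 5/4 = (o/2 + 1/2)*(o - 1/2)*(o + 5)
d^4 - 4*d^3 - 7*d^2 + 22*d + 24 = (d - 4)*(d - 3)*(d + 1)*(d + 2)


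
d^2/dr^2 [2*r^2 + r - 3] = 4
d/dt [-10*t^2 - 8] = -20*t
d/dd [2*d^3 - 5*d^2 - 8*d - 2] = 6*d^2 - 10*d - 8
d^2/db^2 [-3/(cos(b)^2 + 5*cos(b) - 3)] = 3*(4*sin(b)^4 - 15*sin(b)^2*cos(b) - 39*sin(b)^2 - 21)/(cos(b)^2 + 5*cos(b) - 3)^3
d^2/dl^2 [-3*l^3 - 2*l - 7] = -18*l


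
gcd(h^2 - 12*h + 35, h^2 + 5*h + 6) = 1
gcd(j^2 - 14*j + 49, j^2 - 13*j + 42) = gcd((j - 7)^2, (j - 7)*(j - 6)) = j - 7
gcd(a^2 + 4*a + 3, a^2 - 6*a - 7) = a + 1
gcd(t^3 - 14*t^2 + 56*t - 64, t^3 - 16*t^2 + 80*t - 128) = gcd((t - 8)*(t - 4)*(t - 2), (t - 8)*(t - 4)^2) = t^2 - 12*t + 32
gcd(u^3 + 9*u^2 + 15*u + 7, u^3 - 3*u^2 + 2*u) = 1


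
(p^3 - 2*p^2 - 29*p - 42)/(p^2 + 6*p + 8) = (p^2 - 4*p - 21)/(p + 4)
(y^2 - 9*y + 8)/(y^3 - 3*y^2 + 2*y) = (y - 8)/(y*(y - 2))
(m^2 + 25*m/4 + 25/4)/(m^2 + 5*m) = (m + 5/4)/m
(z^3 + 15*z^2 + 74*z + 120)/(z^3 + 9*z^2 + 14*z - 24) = (z + 5)/(z - 1)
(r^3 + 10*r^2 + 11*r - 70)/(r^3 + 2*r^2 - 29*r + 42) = (r + 5)/(r - 3)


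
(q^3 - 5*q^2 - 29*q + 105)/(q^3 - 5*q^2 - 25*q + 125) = (q^2 - 10*q + 21)/(q^2 - 10*q + 25)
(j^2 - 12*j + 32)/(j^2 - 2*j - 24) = (-j^2 + 12*j - 32)/(-j^2 + 2*j + 24)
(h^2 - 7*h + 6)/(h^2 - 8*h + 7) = (h - 6)/(h - 7)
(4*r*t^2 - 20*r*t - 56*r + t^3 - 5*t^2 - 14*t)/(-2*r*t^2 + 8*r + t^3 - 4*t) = (-4*r*t + 28*r - t^2 + 7*t)/(2*r*t - 4*r - t^2 + 2*t)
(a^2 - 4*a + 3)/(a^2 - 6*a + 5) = (a - 3)/(a - 5)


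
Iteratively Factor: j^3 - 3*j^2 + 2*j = (j - 2)*(j^2 - j) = (j - 2)*(j - 1)*(j)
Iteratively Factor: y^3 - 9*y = (y)*(y^2 - 9) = y*(y - 3)*(y + 3)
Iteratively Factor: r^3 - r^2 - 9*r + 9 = (r - 3)*(r^2 + 2*r - 3) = (r - 3)*(r + 3)*(r - 1)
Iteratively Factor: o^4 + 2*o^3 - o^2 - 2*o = (o + 1)*(o^3 + o^2 - 2*o) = o*(o + 1)*(o^2 + o - 2) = o*(o - 1)*(o + 1)*(o + 2)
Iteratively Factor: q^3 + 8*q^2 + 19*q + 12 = (q + 4)*(q^2 + 4*q + 3) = (q + 1)*(q + 4)*(q + 3)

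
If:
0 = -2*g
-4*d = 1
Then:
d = -1/4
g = 0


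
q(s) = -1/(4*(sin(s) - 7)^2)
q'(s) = cos(s)/(2*(sin(s) - 7)^3)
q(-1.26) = -0.00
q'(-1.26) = -0.00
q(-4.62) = -0.01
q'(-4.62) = 0.00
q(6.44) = -0.01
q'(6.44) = -0.00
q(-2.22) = -0.00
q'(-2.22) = 0.00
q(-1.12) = -0.00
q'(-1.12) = -0.00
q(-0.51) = -0.00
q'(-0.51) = -0.00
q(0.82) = -0.01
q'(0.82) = -0.00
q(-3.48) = -0.01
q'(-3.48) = 0.00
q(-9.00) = 0.00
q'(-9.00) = 0.00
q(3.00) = -0.00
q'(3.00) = 0.00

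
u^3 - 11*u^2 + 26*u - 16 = (u - 8)*(u - 2)*(u - 1)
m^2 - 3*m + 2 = (m - 2)*(m - 1)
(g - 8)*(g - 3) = g^2 - 11*g + 24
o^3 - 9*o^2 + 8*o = o*(o - 8)*(o - 1)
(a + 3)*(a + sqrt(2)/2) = a^2 + sqrt(2)*a/2 + 3*a + 3*sqrt(2)/2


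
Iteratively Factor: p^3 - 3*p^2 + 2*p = (p - 2)*(p^2 - p) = (p - 2)*(p - 1)*(p)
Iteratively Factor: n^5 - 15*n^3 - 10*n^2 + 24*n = (n)*(n^4 - 15*n^2 - 10*n + 24) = n*(n + 3)*(n^3 - 3*n^2 - 6*n + 8) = n*(n - 1)*(n + 3)*(n^2 - 2*n - 8) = n*(n - 1)*(n + 2)*(n + 3)*(n - 4)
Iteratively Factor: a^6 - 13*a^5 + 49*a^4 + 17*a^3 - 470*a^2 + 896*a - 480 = (a + 3)*(a^5 - 16*a^4 + 97*a^3 - 274*a^2 + 352*a - 160) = (a - 4)*(a + 3)*(a^4 - 12*a^3 + 49*a^2 - 78*a + 40) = (a - 5)*(a - 4)*(a + 3)*(a^3 - 7*a^2 + 14*a - 8) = (a - 5)*(a - 4)^2*(a + 3)*(a^2 - 3*a + 2) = (a - 5)*(a - 4)^2*(a - 2)*(a + 3)*(a - 1)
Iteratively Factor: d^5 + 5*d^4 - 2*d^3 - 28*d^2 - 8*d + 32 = (d - 2)*(d^4 + 7*d^3 + 12*d^2 - 4*d - 16) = (d - 2)*(d + 2)*(d^3 + 5*d^2 + 2*d - 8) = (d - 2)*(d + 2)*(d + 4)*(d^2 + d - 2) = (d - 2)*(d + 2)^2*(d + 4)*(d - 1)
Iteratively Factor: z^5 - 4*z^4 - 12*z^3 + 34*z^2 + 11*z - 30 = (z + 1)*(z^4 - 5*z^3 - 7*z^2 + 41*z - 30) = (z - 5)*(z + 1)*(z^3 - 7*z + 6) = (z - 5)*(z + 1)*(z + 3)*(z^2 - 3*z + 2) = (z - 5)*(z - 1)*(z + 1)*(z + 3)*(z - 2)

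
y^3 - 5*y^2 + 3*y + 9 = (y - 3)^2*(y + 1)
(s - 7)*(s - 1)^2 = s^3 - 9*s^2 + 15*s - 7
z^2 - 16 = (z - 4)*(z + 4)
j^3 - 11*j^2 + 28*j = j*(j - 7)*(j - 4)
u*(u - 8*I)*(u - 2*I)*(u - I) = u^4 - 11*I*u^3 - 26*u^2 + 16*I*u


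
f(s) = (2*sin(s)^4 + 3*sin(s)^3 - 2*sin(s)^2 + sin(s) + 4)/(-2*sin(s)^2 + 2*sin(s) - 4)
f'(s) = (4*sin(s)*cos(s) - 2*cos(s))*(2*sin(s)^4 + 3*sin(s)^3 - 2*sin(s)^2 + sin(s) + 4)/(-2*sin(s)^2 + 2*sin(s) - 4)^2 + (8*sin(s)^3*cos(s) + 9*sin(s)^2*cos(s) - 4*sin(s)*cos(s) + cos(s))/(-2*sin(s)^2 + 2*sin(s) - 4) = (-4*sin(s)^5 + 3*sin(s)^4 - 10*sin(s)^3 - 19*sin(s)^2 + 16*sin(s) - 6)*cos(s)/(2*(sin(s)^2 - sin(s) + 2)^2)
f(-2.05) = -0.09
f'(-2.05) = 0.41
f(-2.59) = -0.47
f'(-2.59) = 0.97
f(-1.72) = -0.01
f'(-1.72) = 0.11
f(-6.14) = -1.09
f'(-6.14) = -0.58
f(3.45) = -0.72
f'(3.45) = 1.02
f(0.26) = -1.16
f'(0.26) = -0.49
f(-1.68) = -0.00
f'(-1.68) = 0.08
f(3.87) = -0.31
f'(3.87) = 0.81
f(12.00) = -0.46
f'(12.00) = -0.96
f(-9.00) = -0.60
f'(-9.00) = 1.02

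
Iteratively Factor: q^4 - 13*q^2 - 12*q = (q - 4)*(q^3 + 4*q^2 + 3*q) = (q - 4)*(q + 3)*(q^2 + q) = (q - 4)*(q + 1)*(q + 3)*(q)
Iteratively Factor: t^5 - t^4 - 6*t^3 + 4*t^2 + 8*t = (t + 2)*(t^4 - 3*t^3 + 4*t) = (t + 1)*(t + 2)*(t^3 - 4*t^2 + 4*t) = (t - 2)*(t + 1)*(t + 2)*(t^2 - 2*t) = (t - 2)^2*(t + 1)*(t + 2)*(t)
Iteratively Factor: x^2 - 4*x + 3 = (x - 3)*(x - 1)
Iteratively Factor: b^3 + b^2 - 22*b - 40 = (b + 2)*(b^2 - b - 20) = (b - 5)*(b + 2)*(b + 4)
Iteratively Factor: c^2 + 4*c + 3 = (c + 1)*(c + 3)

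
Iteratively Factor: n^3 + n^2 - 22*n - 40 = (n - 5)*(n^2 + 6*n + 8) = (n - 5)*(n + 2)*(n + 4)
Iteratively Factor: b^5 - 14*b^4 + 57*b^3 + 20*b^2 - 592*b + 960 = (b + 3)*(b^4 - 17*b^3 + 108*b^2 - 304*b + 320) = (b - 4)*(b + 3)*(b^3 - 13*b^2 + 56*b - 80) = (b - 4)^2*(b + 3)*(b^2 - 9*b + 20) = (b - 5)*(b - 4)^2*(b + 3)*(b - 4)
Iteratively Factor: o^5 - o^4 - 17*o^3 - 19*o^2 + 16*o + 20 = (o + 1)*(o^4 - 2*o^3 - 15*o^2 - 4*o + 20) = (o - 1)*(o + 1)*(o^3 - o^2 - 16*o - 20) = (o - 1)*(o + 1)*(o + 2)*(o^2 - 3*o - 10) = (o - 5)*(o - 1)*(o + 1)*(o + 2)*(o + 2)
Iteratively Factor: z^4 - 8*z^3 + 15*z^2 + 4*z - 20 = (z - 2)*(z^3 - 6*z^2 + 3*z + 10) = (z - 2)*(z + 1)*(z^2 - 7*z + 10) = (z - 2)^2*(z + 1)*(z - 5)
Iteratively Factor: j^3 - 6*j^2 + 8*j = (j - 2)*(j^2 - 4*j) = j*(j - 2)*(j - 4)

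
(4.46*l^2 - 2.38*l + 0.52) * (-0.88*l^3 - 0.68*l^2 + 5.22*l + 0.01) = -3.9248*l^5 - 0.938400000000001*l^4 + 24.442*l^3 - 12.7326*l^2 + 2.6906*l + 0.0052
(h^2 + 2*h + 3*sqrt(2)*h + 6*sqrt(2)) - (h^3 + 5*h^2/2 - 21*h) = -h^3 - 3*h^2/2 + 3*sqrt(2)*h + 23*h + 6*sqrt(2)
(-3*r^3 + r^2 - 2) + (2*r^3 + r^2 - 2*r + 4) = -r^3 + 2*r^2 - 2*r + 2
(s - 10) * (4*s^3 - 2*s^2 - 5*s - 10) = 4*s^4 - 42*s^3 + 15*s^2 + 40*s + 100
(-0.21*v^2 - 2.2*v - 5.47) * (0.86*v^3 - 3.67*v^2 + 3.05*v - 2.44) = -0.1806*v^5 - 1.1213*v^4 + 2.7293*v^3 + 13.8773*v^2 - 11.3155*v + 13.3468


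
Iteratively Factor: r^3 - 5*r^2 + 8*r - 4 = (r - 2)*(r^2 - 3*r + 2) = (r - 2)*(r - 1)*(r - 2)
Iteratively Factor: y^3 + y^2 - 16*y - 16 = (y + 4)*(y^2 - 3*y - 4) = (y + 1)*(y + 4)*(y - 4)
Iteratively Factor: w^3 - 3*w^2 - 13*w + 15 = (w - 5)*(w^2 + 2*w - 3) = (w - 5)*(w + 3)*(w - 1)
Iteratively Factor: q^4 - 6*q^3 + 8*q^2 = (q - 4)*(q^3 - 2*q^2) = q*(q - 4)*(q^2 - 2*q) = q*(q - 4)*(q - 2)*(q)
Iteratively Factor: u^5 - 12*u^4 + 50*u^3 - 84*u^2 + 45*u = (u - 1)*(u^4 - 11*u^3 + 39*u^2 - 45*u) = (u - 3)*(u - 1)*(u^3 - 8*u^2 + 15*u) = u*(u - 3)*(u - 1)*(u^2 - 8*u + 15) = u*(u - 3)^2*(u - 1)*(u - 5)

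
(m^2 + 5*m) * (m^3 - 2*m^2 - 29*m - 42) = m^5 + 3*m^4 - 39*m^3 - 187*m^2 - 210*m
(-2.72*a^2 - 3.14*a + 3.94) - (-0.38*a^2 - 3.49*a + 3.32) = -2.34*a^2 + 0.35*a + 0.62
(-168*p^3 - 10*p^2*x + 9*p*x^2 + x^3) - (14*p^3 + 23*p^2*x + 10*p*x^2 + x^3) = -182*p^3 - 33*p^2*x - p*x^2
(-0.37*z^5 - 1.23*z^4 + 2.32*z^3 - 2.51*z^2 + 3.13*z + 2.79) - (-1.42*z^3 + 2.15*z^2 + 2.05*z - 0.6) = -0.37*z^5 - 1.23*z^4 + 3.74*z^3 - 4.66*z^2 + 1.08*z + 3.39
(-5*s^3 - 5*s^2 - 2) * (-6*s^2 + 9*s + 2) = 30*s^5 - 15*s^4 - 55*s^3 + 2*s^2 - 18*s - 4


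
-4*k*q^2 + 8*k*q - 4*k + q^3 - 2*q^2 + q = (-4*k + q)*(q - 1)^2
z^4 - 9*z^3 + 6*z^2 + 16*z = z*(z - 8)*(z - 2)*(z + 1)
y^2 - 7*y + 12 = (y - 4)*(y - 3)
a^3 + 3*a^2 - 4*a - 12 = (a - 2)*(a + 2)*(a + 3)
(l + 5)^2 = l^2 + 10*l + 25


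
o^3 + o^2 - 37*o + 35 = (o - 5)*(o - 1)*(o + 7)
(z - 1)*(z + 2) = z^2 + z - 2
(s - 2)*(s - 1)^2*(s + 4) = s^4 - 11*s^2 + 18*s - 8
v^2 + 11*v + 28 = (v + 4)*(v + 7)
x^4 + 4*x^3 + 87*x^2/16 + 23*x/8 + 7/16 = (x + 1/4)*(x + 1)^2*(x + 7/4)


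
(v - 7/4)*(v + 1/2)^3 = v^4 - v^3/4 - 15*v^2/8 - 19*v/16 - 7/32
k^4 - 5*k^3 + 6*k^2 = k^2*(k - 3)*(k - 2)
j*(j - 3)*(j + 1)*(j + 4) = j^4 + 2*j^3 - 11*j^2 - 12*j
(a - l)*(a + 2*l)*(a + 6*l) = a^3 + 7*a^2*l + 4*a*l^2 - 12*l^3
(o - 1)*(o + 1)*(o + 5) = o^3 + 5*o^2 - o - 5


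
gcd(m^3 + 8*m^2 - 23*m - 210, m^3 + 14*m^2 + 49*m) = m + 7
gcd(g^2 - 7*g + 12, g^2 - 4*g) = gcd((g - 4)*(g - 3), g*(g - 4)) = g - 4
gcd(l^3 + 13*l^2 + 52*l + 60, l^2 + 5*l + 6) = l + 2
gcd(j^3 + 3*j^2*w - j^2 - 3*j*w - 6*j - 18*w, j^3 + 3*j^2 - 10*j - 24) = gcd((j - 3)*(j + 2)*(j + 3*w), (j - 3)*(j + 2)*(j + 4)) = j^2 - j - 6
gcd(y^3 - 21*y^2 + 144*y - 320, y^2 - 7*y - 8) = y - 8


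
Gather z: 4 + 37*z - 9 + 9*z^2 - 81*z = 9*z^2 - 44*z - 5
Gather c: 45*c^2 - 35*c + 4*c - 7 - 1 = 45*c^2 - 31*c - 8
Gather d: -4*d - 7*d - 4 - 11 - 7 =-11*d - 22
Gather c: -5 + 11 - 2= 4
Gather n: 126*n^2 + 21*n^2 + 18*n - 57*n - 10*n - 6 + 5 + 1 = 147*n^2 - 49*n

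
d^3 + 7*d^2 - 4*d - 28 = (d - 2)*(d + 2)*(d + 7)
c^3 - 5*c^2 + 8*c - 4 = (c - 2)^2*(c - 1)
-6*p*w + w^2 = w*(-6*p + w)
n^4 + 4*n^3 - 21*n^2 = n^2*(n - 3)*(n + 7)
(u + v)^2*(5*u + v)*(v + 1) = 5*u^3*v + 5*u^3 + 11*u^2*v^2 + 11*u^2*v + 7*u*v^3 + 7*u*v^2 + v^4 + v^3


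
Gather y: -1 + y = y - 1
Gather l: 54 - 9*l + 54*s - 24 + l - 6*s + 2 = -8*l + 48*s + 32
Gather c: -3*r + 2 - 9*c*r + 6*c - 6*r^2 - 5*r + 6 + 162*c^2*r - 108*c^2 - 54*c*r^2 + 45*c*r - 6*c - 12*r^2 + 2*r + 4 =c^2*(162*r - 108) + c*(-54*r^2 + 36*r) - 18*r^2 - 6*r + 12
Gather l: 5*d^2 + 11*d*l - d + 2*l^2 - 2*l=5*d^2 - d + 2*l^2 + l*(11*d - 2)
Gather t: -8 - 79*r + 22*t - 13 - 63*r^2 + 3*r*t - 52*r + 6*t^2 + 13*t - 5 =-63*r^2 - 131*r + 6*t^2 + t*(3*r + 35) - 26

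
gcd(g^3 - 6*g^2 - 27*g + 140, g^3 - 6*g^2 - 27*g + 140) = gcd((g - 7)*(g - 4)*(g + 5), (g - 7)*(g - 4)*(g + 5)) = g^3 - 6*g^2 - 27*g + 140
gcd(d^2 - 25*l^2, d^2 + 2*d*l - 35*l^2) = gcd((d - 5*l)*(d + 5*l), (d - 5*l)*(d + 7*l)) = d - 5*l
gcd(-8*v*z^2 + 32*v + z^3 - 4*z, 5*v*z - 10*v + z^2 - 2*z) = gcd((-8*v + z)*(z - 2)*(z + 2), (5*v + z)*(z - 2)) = z - 2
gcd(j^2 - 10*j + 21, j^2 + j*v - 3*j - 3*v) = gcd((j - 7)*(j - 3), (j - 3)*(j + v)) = j - 3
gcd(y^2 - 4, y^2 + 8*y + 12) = y + 2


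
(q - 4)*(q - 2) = q^2 - 6*q + 8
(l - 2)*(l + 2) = l^2 - 4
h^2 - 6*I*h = h*(h - 6*I)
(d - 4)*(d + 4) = d^2 - 16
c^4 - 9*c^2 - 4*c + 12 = (c - 3)*(c - 1)*(c + 2)^2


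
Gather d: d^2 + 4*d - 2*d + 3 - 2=d^2 + 2*d + 1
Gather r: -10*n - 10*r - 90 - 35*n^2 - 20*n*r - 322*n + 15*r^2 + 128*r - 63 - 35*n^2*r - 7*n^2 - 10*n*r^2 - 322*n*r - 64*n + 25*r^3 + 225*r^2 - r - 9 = -42*n^2 - 396*n + 25*r^3 + r^2*(240 - 10*n) + r*(-35*n^2 - 342*n + 117) - 162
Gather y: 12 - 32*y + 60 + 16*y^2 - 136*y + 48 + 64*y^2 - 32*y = 80*y^2 - 200*y + 120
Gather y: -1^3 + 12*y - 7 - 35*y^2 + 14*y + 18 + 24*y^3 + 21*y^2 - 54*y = 24*y^3 - 14*y^2 - 28*y + 10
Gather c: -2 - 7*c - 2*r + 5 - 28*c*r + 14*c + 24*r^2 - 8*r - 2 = c*(7 - 28*r) + 24*r^2 - 10*r + 1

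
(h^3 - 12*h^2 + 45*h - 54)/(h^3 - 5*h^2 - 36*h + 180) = (h^2 - 6*h + 9)/(h^2 + h - 30)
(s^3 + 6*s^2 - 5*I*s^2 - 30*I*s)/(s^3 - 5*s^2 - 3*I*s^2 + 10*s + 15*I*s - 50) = s*(s + 6)/(s^2 + s*(-5 + 2*I) - 10*I)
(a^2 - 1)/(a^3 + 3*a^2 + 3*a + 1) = (a - 1)/(a^2 + 2*a + 1)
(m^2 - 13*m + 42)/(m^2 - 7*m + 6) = (m - 7)/(m - 1)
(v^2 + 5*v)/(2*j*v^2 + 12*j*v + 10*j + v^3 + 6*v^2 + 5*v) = v/(2*j*v + 2*j + v^2 + v)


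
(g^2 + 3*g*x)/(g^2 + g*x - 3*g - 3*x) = g*(g + 3*x)/(g^2 + g*x - 3*g - 3*x)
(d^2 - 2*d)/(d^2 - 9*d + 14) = d/(d - 7)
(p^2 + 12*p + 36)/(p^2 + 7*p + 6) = (p + 6)/(p + 1)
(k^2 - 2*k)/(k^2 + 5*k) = (k - 2)/(k + 5)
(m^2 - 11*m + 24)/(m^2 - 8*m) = (m - 3)/m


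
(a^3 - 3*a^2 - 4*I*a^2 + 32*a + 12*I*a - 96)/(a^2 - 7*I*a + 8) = (a^2 + a*(-3 + 4*I) - 12*I)/(a + I)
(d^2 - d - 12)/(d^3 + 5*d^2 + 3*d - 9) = (d - 4)/(d^2 + 2*d - 3)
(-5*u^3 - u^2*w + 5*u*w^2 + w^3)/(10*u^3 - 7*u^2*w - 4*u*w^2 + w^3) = (-5*u^2 - 6*u*w - w^2)/(10*u^2 + 3*u*w - w^2)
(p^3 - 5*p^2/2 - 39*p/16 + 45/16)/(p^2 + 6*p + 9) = (16*p^3 - 40*p^2 - 39*p + 45)/(16*(p^2 + 6*p + 9))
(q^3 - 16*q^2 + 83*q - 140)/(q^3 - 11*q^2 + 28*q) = (q - 5)/q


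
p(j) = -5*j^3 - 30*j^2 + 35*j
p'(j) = -15*j^2 - 60*j + 35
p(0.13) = 4.03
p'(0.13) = 26.95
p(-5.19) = -290.74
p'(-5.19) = -57.64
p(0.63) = 8.89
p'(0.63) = -8.75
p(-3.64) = -283.75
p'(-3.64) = 54.66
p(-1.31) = -86.09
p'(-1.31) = 87.86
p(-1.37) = -91.40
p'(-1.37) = 89.05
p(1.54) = -35.51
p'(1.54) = -92.97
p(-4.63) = -308.89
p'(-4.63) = -8.75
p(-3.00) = -240.00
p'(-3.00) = 80.00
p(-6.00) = -210.00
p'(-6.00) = -145.00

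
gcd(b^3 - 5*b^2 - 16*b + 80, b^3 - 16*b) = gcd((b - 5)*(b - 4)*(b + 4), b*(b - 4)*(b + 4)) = b^2 - 16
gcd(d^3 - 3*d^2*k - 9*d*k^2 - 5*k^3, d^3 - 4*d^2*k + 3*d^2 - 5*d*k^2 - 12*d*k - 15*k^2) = d^2 - 4*d*k - 5*k^2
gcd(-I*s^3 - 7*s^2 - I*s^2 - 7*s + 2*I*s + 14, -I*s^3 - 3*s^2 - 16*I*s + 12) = 1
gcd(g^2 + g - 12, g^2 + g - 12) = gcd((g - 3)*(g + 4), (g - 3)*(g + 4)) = g^2 + g - 12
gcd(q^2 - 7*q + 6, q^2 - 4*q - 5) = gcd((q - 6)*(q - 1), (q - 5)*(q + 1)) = 1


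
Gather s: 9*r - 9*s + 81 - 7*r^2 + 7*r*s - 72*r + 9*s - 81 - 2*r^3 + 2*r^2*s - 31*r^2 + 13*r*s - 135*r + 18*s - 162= -2*r^3 - 38*r^2 - 198*r + s*(2*r^2 + 20*r + 18) - 162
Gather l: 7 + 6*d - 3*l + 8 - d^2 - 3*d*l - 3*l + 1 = -d^2 + 6*d + l*(-3*d - 6) + 16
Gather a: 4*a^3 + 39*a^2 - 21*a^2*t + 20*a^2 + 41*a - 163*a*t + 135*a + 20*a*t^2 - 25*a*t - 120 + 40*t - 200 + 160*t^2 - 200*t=4*a^3 + a^2*(59 - 21*t) + a*(20*t^2 - 188*t + 176) + 160*t^2 - 160*t - 320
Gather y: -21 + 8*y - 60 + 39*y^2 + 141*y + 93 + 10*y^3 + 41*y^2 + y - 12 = 10*y^3 + 80*y^2 + 150*y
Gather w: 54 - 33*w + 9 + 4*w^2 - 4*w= 4*w^2 - 37*w + 63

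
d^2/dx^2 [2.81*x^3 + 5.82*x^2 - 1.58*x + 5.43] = 16.86*x + 11.64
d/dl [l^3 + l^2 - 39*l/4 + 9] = 3*l^2 + 2*l - 39/4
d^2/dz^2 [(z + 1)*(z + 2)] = 2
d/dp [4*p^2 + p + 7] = 8*p + 1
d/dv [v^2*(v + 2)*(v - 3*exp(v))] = v*(-3*v^2*exp(v) + 4*v^2 - 15*v*exp(v) + 6*v - 12*exp(v))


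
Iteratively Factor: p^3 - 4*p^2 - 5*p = (p + 1)*(p^2 - 5*p) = p*(p + 1)*(p - 5)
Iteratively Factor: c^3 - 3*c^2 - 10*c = (c + 2)*(c^2 - 5*c) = (c - 5)*(c + 2)*(c)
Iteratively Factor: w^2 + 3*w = (w + 3)*(w)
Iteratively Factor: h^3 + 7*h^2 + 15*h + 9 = (h + 3)*(h^2 + 4*h + 3) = (h + 1)*(h + 3)*(h + 3)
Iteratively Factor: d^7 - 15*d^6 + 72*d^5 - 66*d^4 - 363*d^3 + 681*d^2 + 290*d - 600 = (d + 1)*(d^6 - 16*d^5 + 88*d^4 - 154*d^3 - 209*d^2 + 890*d - 600) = (d + 1)*(d + 2)*(d^5 - 18*d^4 + 124*d^3 - 402*d^2 + 595*d - 300) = (d - 5)*(d + 1)*(d + 2)*(d^4 - 13*d^3 + 59*d^2 - 107*d + 60) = (d - 5)*(d - 4)*(d + 1)*(d + 2)*(d^3 - 9*d^2 + 23*d - 15) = (d - 5)*(d - 4)*(d - 3)*(d + 1)*(d + 2)*(d^2 - 6*d + 5) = (d - 5)*(d - 4)*(d - 3)*(d - 1)*(d + 1)*(d + 2)*(d - 5)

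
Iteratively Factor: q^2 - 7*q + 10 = (q - 2)*(q - 5)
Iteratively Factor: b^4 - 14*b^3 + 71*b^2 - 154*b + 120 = (b - 4)*(b^3 - 10*b^2 + 31*b - 30) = (b - 4)*(b - 3)*(b^2 - 7*b + 10) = (b - 4)*(b - 3)*(b - 2)*(b - 5)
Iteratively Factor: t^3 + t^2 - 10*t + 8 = (t - 1)*(t^2 + 2*t - 8) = (t - 1)*(t + 4)*(t - 2)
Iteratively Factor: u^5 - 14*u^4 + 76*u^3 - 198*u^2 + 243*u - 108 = (u - 4)*(u^4 - 10*u^3 + 36*u^2 - 54*u + 27) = (u - 4)*(u - 1)*(u^3 - 9*u^2 + 27*u - 27) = (u - 4)*(u - 3)*(u - 1)*(u^2 - 6*u + 9) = (u - 4)*(u - 3)^2*(u - 1)*(u - 3)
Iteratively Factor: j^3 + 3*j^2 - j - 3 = (j - 1)*(j^2 + 4*j + 3) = (j - 1)*(j + 1)*(j + 3)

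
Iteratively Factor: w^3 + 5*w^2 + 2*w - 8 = (w + 2)*(w^2 + 3*w - 4) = (w + 2)*(w + 4)*(w - 1)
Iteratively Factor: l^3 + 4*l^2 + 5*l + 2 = (l + 2)*(l^2 + 2*l + 1) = (l + 1)*(l + 2)*(l + 1)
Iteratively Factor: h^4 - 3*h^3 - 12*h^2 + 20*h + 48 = (h + 2)*(h^3 - 5*h^2 - 2*h + 24) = (h - 3)*(h + 2)*(h^2 - 2*h - 8) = (h - 3)*(h + 2)^2*(h - 4)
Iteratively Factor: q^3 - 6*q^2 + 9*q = (q)*(q^2 - 6*q + 9) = q*(q - 3)*(q - 3)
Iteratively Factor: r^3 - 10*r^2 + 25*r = (r - 5)*(r^2 - 5*r) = r*(r - 5)*(r - 5)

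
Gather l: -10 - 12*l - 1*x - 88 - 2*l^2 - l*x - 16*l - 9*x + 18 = -2*l^2 + l*(-x - 28) - 10*x - 80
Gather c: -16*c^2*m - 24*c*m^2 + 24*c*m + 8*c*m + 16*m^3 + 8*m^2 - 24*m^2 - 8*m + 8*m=-16*c^2*m + c*(-24*m^2 + 32*m) + 16*m^3 - 16*m^2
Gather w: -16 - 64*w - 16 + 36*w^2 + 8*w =36*w^2 - 56*w - 32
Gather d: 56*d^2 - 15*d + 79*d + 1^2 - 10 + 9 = 56*d^2 + 64*d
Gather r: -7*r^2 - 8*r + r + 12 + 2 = -7*r^2 - 7*r + 14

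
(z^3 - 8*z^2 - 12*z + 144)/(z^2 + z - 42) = (z^2 - 2*z - 24)/(z + 7)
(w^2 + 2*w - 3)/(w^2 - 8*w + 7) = (w + 3)/(w - 7)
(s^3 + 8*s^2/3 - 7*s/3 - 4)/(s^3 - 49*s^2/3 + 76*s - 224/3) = (s^2 + 4*s + 3)/(s^2 - 15*s + 56)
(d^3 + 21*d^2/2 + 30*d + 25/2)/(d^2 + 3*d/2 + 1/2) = (d^2 + 10*d + 25)/(d + 1)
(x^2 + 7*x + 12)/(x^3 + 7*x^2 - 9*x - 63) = (x + 4)/(x^2 + 4*x - 21)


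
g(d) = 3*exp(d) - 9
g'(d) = 3*exp(d)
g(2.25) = 19.46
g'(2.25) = 28.46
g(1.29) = 1.90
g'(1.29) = 10.90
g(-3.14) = -8.87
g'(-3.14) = 0.13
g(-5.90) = -8.99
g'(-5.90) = 0.01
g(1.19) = 0.86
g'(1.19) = 9.86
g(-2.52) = -8.76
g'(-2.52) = 0.24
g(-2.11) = -8.64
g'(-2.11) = 0.36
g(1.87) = 10.46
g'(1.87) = 19.46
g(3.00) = 51.26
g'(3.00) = 60.26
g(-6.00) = -8.99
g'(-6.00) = 0.01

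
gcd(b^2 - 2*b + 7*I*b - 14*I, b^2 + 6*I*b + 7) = b + 7*I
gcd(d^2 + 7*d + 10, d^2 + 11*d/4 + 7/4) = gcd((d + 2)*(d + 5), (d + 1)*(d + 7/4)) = 1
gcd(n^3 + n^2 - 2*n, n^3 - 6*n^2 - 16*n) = n^2 + 2*n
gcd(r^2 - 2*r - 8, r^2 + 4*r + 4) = r + 2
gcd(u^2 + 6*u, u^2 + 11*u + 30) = u + 6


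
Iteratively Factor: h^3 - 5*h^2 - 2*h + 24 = (h + 2)*(h^2 - 7*h + 12) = (h - 4)*(h + 2)*(h - 3)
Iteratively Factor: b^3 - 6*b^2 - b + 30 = (b - 3)*(b^2 - 3*b - 10) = (b - 3)*(b + 2)*(b - 5)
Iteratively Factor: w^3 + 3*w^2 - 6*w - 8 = (w - 2)*(w^2 + 5*w + 4) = (w - 2)*(w + 4)*(w + 1)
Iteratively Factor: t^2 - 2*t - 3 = (t + 1)*(t - 3)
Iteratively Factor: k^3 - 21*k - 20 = (k + 1)*(k^2 - k - 20) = (k + 1)*(k + 4)*(k - 5)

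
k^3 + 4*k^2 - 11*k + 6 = (k - 1)^2*(k + 6)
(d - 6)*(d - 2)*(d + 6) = d^3 - 2*d^2 - 36*d + 72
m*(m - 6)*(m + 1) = m^3 - 5*m^2 - 6*m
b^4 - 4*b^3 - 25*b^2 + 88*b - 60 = (b - 6)*(b - 2)*(b - 1)*(b + 5)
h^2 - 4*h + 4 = (h - 2)^2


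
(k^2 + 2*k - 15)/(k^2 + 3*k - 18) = (k + 5)/(k + 6)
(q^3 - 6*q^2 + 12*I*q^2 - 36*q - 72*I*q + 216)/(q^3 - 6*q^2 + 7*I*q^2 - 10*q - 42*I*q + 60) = (q^2 + 12*I*q - 36)/(q^2 + 7*I*q - 10)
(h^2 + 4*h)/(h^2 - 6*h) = (h + 4)/(h - 6)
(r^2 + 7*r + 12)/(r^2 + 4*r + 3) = (r + 4)/(r + 1)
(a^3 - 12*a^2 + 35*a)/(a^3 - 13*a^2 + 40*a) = (a - 7)/(a - 8)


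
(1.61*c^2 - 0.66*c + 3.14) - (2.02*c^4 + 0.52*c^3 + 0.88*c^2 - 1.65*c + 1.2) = -2.02*c^4 - 0.52*c^3 + 0.73*c^2 + 0.99*c + 1.94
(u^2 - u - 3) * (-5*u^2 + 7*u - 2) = -5*u^4 + 12*u^3 + 6*u^2 - 19*u + 6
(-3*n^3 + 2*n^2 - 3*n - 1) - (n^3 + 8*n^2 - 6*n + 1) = -4*n^3 - 6*n^2 + 3*n - 2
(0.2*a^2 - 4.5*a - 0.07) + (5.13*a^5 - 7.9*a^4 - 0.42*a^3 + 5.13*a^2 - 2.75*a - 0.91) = 5.13*a^5 - 7.9*a^4 - 0.42*a^3 + 5.33*a^2 - 7.25*a - 0.98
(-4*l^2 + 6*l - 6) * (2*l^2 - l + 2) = -8*l^4 + 16*l^3 - 26*l^2 + 18*l - 12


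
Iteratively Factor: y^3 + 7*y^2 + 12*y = (y + 3)*(y^2 + 4*y) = y*(y + 3)*(y + 4)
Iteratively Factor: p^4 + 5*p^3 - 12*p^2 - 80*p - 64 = (p + 1)*(p^3 + 4*p^2 - 16*p - 64) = (p + 1)*(p + 4)*(p^2 - 16) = (p + 1)*(p + 4)^2*(p - 4)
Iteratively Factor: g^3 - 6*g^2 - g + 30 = (g + 2)*(g^2 - 8*g + 15) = (g - 5)*(g + 2)*(g - 3)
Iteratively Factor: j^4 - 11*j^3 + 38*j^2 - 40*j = (j - 4)*(j^3 - 7*j^2 + 10*j) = (j - 4)*(j - 2)*(j^2 - 5*j) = (j - 5)*(j - 4)*(j - 2)*(j)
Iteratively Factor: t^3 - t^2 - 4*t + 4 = (t - 1)*(t^2 - 4) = (t - 2)*(t - 1)*(t + 2)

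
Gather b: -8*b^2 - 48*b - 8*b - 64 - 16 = -8*b^2 - 56*b - 80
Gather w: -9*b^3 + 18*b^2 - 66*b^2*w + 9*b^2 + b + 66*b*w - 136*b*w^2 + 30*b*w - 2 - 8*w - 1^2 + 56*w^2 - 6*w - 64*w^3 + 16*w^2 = -9*b^3 + 27*b^2 + b - 64*w^3 + w^2*(72 - 136*b) + w*(-66*b^2 + 96*b - 14) - 3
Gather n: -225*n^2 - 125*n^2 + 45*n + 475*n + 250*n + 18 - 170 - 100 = -350*n^2 + 770*n - 252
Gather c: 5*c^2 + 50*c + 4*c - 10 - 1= 5*c^2 + 54*c - 11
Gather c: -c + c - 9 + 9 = 0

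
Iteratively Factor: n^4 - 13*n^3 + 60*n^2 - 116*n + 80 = (n - 5)*(n^3 - 8*n^2 + 20*n - 16) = (n - 5)*(n - 4)*(n^2 - 4*n + 4) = (n - 5)*(n - 4)*(n - 2)*(n - 2)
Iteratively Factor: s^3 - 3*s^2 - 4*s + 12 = (s + 2)*(s^2 - 5*s + 6) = (s - 2)*(s + 2)*(s - 3)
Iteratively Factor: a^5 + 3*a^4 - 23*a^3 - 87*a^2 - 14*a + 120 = (a - 1)*(a^4 + 4*a^3 - 19*a^2 - 106*a - 120) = (a - 1)*(a + 2)*(a^3 + 2*a^2 - 23*a - 60) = (a - 1)*(a + 2)*(a + 3)*(a^2 - a - 20) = (a - 5)*(a - 1)*(a + 2)*(a + 3)*(a + 4)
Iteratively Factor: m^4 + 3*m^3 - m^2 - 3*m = (m - 1)*(m^3 + 4*m^2 + 3*m) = (m - 1)*(m + 1)*(m^2 + 3*m) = m*(m - 1)*(m + 1)*(m + 3)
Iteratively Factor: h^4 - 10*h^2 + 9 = (h + 1)*(h^3 - h^2 - 9*h + 9) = (h - 1)*(h + 1)*(h^2 - 9) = (h - 1)*(h + 1)*(h + 3)*(h - 3)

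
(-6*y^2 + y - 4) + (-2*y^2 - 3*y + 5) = -8*y^2 - 2*y + 1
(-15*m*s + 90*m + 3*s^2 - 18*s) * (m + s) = -15*m^2*s + 90*m^2 - 12*m*s^2 + 72*m*s + 3*s^3 - 18*s^2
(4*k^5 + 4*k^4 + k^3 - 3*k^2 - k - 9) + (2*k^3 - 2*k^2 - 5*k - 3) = 4*k^5 + 4*k^4 + 3*k^3 - 5*k^2 - 6*k - 12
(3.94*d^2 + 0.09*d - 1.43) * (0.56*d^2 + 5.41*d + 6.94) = 2.2064*d^4 + 21.3658*d^3 + 27.0297*d^2 - 7.1117*d - 9.9242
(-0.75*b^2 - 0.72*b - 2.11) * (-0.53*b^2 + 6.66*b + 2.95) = 0.3975*b^4 - 4.6134*b^3 - 5.8894*b^2 - 16.1766*b - 6.2245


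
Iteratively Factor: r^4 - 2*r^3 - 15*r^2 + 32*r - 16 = (r - 4)*(r^3 + 2*r^2 - 7*r + 4) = (r - 4)*(r + 4)*(r^2 - 2*r + 1) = (r - 4)*(r - 1)*(r + 4)*(r - 1)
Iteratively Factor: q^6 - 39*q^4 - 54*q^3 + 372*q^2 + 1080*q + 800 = (q + 2)*(q^5 - 2*q^4 - 35*q^3 + 16*q^2 + 340*q + 400) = (q - 5)*(q + 2)*(q^4 + 3*q^3 - 20*q^2 - 84*q - 80) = (q - 5)*(q + 2)^2*(q^3 + q^2 - 22*q - 40) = (q - 5)*(q + 2)^2*(q + 4)*(q^2 - 3*q - 10) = (q - 5)*(q + 2)^3*(q + 4)*(q - 5)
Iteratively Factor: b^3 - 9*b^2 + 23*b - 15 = (b - 5)*(b^2 - 4*b + 3) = (b - 5)*(b - 3)*(b - 1)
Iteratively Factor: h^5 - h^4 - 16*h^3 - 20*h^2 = (h + 2)*(h^4 - 3*h^3 - 10*h^2) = (h + 2)^2*(h^3 - 5*h^2) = h*(h + 2)^2*(h^2 - 5*h) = h^2*(h + 2)^2*(h - 5)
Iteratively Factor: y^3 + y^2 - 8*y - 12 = (y + 2)*(y^2 - y - 6) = (y - 3)*(y + 2)*(y + 2)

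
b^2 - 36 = (b - 6)*(b + 6)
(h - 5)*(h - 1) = h^2 - 6*h + 5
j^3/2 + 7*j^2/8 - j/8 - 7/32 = (j/2 + 1/4)*(j - 1/2)*(j + 7/4)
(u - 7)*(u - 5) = u^2 - 12*u + 35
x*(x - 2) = x^2 - 2*x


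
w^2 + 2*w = w*(w + 2)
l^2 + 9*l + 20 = (l + 4)*(l + 5)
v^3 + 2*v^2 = v^2*(v + 2)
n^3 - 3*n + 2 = (n - 1)^2*(n + 2)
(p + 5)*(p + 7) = p^2 + 12*p + 35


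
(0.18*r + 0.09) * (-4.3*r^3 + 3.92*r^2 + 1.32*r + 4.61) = -0.774*r^4 + 0.3186*r^3 + 0.5904*r^2 + 0.9486*r + 0.4149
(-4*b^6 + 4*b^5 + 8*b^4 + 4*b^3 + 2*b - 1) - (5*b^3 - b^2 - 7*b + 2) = -4*b^6 + 4*b^5 + 8*b^4 - b^3 + b^2 + 9*b - 3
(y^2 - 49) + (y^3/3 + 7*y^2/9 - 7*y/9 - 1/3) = y^3/3 + 16*y^2/9 - 7*y/9 - 148/3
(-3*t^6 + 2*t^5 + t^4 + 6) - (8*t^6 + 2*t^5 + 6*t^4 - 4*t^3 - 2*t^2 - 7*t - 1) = -11*t^6 - 5*t^4 + 4*t^3 + 2*t^2 + 7*t + 7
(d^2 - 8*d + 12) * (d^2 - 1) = d^4 - 8*d^3 + 11*d^2 + 8*d - 12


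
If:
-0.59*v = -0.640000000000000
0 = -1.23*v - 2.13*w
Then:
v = 1.08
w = -0.63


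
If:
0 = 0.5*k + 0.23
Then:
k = -0.46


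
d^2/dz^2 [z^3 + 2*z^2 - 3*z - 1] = 6*z + 4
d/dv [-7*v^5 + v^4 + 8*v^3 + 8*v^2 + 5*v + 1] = -35*v^4 + 4*v^3 + 24*v^2 + 16*v + 5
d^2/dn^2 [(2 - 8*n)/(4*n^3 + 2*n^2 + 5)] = 8*(-8*n^2*(3*n + 1)^2*(4*n - 1) + (24*n^2 + 8*n + (4*n - 1)*(6*n + 1))*(4*n^3 + 2*n^2 + 5))/(4*n^3 + 2*n^2 + 5)^3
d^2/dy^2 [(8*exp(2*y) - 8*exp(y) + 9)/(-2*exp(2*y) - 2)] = 2*(2*exp(4*y) - exp(3*y) - 12*exp(2*y) + exp(y) + 2)*exp(y)/(exp(6*y) + 3*exp(4*y) + 3*exp(2*y) + 1)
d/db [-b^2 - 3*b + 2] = -2*b - 3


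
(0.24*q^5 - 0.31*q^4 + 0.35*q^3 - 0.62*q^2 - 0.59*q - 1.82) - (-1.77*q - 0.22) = 0.24*q^5 - 0.31*q^4 + 0.35*q^3 - 0.62*q^2 + 1.18*q - 1.6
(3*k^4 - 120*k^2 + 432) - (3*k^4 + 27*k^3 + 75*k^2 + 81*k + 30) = -27*k^3 - 195*k^2 - 81*k + 402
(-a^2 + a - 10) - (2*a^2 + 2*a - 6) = -3*a^2 - a - 4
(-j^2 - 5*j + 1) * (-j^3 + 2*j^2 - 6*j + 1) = j^5 + 3*j^4 - 5*j^3 + 31*j^2 - 11*j + 1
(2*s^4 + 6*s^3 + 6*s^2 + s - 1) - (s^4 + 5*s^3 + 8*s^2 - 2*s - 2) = s^4 + s^3 - 2*s^2 + 3*s + 1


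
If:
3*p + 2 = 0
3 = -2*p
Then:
No Solution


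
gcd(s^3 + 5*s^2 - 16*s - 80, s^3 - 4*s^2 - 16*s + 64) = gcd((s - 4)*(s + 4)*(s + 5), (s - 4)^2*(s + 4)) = s^2 - 16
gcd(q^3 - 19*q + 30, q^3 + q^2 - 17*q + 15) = q^2 + 2*q - 15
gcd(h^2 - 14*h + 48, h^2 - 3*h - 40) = h - 8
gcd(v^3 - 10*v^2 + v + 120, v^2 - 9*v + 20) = v - 5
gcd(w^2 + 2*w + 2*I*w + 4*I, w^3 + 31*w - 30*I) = 1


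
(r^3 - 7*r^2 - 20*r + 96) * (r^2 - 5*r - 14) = r^5 - 12*r^4 + r^3 + 294*r^2 - 200*r - 1344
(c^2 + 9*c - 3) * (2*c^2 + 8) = 2*c^4 + 18*c^3 + 2*c^2 + 72*c - 24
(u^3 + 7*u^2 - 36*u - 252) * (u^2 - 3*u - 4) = u^5 + 4*u^4 - 61*u^3 - 172*u^2 + 900*u + 1008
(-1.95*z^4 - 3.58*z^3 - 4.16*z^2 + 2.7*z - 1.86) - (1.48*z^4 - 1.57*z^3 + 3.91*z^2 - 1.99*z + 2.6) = -3.43*z^4 - 2.01*z^3 - 8.07*z^2 + 4.69*z - 4.46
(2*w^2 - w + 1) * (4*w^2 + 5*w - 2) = 8*w^4 + 6*w^3 - 5*w^2 + 7*w - 2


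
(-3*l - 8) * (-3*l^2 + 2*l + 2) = 9*l^3 + 18*l^2 - 22*l - 16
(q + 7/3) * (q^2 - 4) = q^3 + 7*q^2/3 - 4*q - 28/3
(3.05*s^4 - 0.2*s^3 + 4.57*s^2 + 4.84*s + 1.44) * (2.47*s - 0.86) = 7.5335*s^5 - 3.117*s^4 + 11.4599*s^3 + 8.0246*s^2 - 0.6056*s - 1.2384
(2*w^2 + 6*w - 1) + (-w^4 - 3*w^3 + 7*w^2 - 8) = -w^4 - 3*w^3 + 9*w^2 + 6*w - 9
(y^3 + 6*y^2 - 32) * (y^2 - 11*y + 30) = y^5 - 5*y^4 - 36*y^3 + 148*y^2 + 352*y - 960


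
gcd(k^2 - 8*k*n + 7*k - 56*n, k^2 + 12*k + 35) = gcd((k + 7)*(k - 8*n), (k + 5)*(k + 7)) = k + 7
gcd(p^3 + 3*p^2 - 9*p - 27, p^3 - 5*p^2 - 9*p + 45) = p^2 - 9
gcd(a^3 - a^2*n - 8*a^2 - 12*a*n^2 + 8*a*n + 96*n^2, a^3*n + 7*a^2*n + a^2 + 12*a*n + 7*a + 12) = 1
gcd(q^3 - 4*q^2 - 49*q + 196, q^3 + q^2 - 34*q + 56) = q^2 + 3*q - 28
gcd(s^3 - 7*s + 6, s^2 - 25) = 1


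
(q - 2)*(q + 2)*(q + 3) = q^3 + 3*q^2 - 4*q - 12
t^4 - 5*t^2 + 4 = (t - 2)*(t - 1)*(t + 1)*(t + 2)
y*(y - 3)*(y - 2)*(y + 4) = y^4 - y^3 - 14*y^2 + 24*y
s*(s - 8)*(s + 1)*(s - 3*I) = s^4 - 7*s^3 - 3*I*s^3 - 8*s^2 + 21*I*s^2 + 24*I*s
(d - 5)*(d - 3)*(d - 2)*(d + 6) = d^4 - 4*d^3 - 29*d^2 + 156*d - 180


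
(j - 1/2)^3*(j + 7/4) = j^4 + j^3/4 - 15*j^2/8 + 19*j/16 - 7/32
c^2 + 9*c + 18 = (c + 3)*(c + 6)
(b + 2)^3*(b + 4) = b^4 + 10*b^3 + 36*b^2 + 56*b + 32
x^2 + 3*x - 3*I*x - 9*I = (x + 3)*(x - 3*I)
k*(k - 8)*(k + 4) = k^3 - 4*k^2 - 32*k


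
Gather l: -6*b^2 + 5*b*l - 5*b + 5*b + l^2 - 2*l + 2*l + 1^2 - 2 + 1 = -6*b^2 + 5*b*l + l^2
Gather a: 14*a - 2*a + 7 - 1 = 12*a + 6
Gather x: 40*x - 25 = 40*x - 25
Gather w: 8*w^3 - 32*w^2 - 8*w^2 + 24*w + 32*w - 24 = 8*w^3 - 40*w^2 + 56*w - 24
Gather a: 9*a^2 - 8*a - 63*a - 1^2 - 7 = 9*a^2 - 71*a - 8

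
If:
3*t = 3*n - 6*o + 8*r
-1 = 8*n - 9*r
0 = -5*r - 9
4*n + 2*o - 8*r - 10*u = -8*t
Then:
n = -43/20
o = -5*u/7 - 249/70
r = -9/5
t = 10*u/7 + 23/140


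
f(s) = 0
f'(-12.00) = 0.00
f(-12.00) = 0.00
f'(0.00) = 0.00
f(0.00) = 0.00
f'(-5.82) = 0.00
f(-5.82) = 0.00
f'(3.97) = 0.00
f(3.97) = 0.00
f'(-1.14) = 0.00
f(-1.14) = 0.00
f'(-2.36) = 0.00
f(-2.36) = 0.00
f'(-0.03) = 0.00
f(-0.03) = 0.00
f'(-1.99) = 0.00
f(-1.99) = 0.00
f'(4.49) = 0.00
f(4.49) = 0.00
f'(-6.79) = 0.00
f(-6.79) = 0.00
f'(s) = 0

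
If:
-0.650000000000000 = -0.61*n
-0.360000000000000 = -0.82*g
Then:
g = 0.44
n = 1.07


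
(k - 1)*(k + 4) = k^2 + 3*k - 4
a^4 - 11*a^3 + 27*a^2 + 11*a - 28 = (a - 7)*(a - 4)*(a - 1)*(a + 1)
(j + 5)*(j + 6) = j^2 + 11*j + 30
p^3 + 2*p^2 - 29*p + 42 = (p - 3)*(p - 2)*(p + 7)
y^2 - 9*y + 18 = (y - 6)*(y - 3)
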